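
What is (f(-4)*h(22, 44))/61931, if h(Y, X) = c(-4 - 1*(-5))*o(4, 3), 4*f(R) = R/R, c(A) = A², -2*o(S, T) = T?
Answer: -3/495448 ≈ -6.0551e-6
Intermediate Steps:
o(S, T) = -T/2
f(R) = ¼ (f(R) = (R/R)/4 = (¼)*1 = ¼)
h(Y, X) = -3/2 (h(Y, X) = (-4 - 1*(-5))²*(-½*3) = (-4 + 5)²*(-3/2) = 1²*(-3/2) = 1*(-3/2) = -3/2)
(f(-4)*h(22, 44))/61931 = ((¼)*(-3/2))/61931 = -3/8*1/61931 = -3/495448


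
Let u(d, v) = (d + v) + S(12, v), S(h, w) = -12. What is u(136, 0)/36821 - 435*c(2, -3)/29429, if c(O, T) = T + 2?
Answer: 19666331/1083605209 ≈ 0.018149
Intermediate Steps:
c(O, T) = 2 + T
u(d, v) = -12 + d + v (u(d, v) = (d + v) - 12 = -12 + d + v)
u(136, 0)/36821 - 435*c(2, -3)/29429 = (-12 + 136 + 0)/36821 - 435*(2 - 3)/29429 = 124*(1/36821) - 435*(-1)*(1/29429) = 124/36821 + 435*(1/29429) = 124/36821 + 435/29429 = 19666331/1083605209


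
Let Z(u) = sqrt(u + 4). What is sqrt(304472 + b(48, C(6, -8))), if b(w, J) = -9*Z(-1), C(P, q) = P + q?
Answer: sqrt(304472 - 9*sqrt(3)) ≈ 551.78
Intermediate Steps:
Z(u) = sqrt(4 + u)
b(w, J) = -9*sqrt(3) (b(w, J) = -9*sqrt(4 - 1) = -9*sqrt(3))
sqrt(304472 + b(48, C(6, -8))) = sqrt(304472 - 9*sqrt(3))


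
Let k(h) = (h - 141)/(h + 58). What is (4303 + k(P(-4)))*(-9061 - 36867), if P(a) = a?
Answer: -5332631188/27 ≈ -1.9750e+8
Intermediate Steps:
k(h) = (-141 + h)/(58 + h)
(4303 + k(P(-4)))*(-9061 - 36867) = (4303 + (-141 - 4)/(58 - 4))*(-9061 - 36867) = (4303 - 145/54)*(-45928) = (232217/54)*(-45928) = -5332631188/27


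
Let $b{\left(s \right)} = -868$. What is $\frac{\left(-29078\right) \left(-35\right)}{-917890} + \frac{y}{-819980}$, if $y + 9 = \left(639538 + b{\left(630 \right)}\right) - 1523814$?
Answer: $- \frac{2204515823}{75265144220} \approx -0.02929$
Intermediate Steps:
$y = -885153$ ($y = -9 + \left(\left(639538 - 868\right) - 1523814\right) = -9 + \left(638670 - 1523814\right) = -9 - 885144 = -885153$)
$\frac{\left(-29078\right) \left(-35\right)}{-917890} + \frac{y}{-819980} = \frac{\left(-29078\right) \left(-35\right)}{-917890} - \frac{885153}{-819980} = 1017730 \left(- \frac{1}{917890}\right) - - \frac{885153}{819980} = - \frac{101773}{91789} + \frac{885153}{819980} = - \frac{2204515823}{75265144220}$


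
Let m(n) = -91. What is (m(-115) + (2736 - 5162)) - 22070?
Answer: -24587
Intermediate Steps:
(m(-115) + (2736 - 5162)) - 22070 = (-91 + (2736 - 5162)) - 22070 = (-91 - 2426) - 22070 = -2517 - 22070 = -24587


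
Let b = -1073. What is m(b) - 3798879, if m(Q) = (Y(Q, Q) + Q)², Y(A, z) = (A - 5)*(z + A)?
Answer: 5346796860346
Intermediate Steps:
Y(A, z) = (-5 + A)*(A + z)
m(Q) = (-9*Q + 2*Q²)² (m(Q) = ((Q² - 5*Q - 5*Q + Q*Q) + Q)² = ((Q² - 5*Q - 5*Q + Q²) + Q)² = ((-10*Q + 2*Q²) + Q)² = (-9*Q + 2*Q²)²)
m(b) - 3798879 = (-1073)²*(-9 + 2*(-1073))² - 3798879 = 1151329*(-9 - 2146)² - 3798879 = 1151329*(-2155)² - 3798879 = 1151329*4644025 - 3798879 = 5346800659225 - 3798879 = 5346796860346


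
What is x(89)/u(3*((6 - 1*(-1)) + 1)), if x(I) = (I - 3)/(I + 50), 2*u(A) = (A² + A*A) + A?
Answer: 43/40866 ≈ 0.0010522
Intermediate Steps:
u(A) = A² + A/2 (u(A) = ((A² + A*A) + A)/2 = ((A² + A²) + A)/2 = (2*A² + A)/2 = (A + 2*A²)/2 = A² + A/2)
x(I) = (-3 + I)/(50 + I)
x(89)/u(3*((6 - 1*(-1)) + 1)) = ((-3 + 89)/(50 + 89))/(((3*((6 - 1*(-1)) + 1))*(½ + 3*((6 - 1*(-1)) + 1)))) = (86/139)/(((3*((6 + 1) + 1))*(½ + 3*((6 + 1) + 1)))) = ((1/139)*86)/(((3*(7 + 1))*(½ + 3*(7 + 1)))) = 86/(139*(((3*8)*(½ + 3*8)))) = 86/(139*((24*(½ + 24)))) = 86/(139*((24*(49/2)))) = (86/139)/588 = (86/139)*(1/588) = 43/40866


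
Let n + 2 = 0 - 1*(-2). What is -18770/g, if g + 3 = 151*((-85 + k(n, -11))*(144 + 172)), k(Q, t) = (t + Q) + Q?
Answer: 18770/4580739 ≈ 0.0040976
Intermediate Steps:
n = 0 (n = -2 + (0 - 1*(-2)) = -2 + (0 + 2) = -2 + 2 = 0)
k(Q, t) = t + 2*Q (k(Q, t) = (Q + t) + Q = t + 2*Q)
g = -4580739 (g = -3 + 151*((-85 + (-11 + 2*0))*(144 + 172)) = -3 + 151*((-85 + (-11 + 0))*316) = -3 + 151*((-85 - 11)*316) = -3 + 151*(-96*316) = -3 + 151*(-30336) = -3 - 4580736 = -4580739)
-18770/g = -18770/(-4580739) = -18770*(-1/4580739) = 18770/4580739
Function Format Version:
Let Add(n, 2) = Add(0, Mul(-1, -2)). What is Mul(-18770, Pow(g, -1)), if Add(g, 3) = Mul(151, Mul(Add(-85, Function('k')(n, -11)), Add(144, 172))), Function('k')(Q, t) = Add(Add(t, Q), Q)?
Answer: Rational(18770, 4580739) ≈ 0.0040976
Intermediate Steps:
n = 0 (n = Add(-2, Add(0, Mul(-1, -2))) = Add(-2, Add(0, 2)) = Add(-2, 2) = 0)
Function('k')(Q, t) = Add(t, Mul(2, Q)) (Function('k')(Q, t) = Add(Add(Q, t), Q) = Add(t, Mul(2, Q)))
g = -4580739 (g = Add(-3, Mul(151, Mul(Add(-85, Add(-11, Mul(2, 0))), Add(144, 172)))) = Add(-3, Mul(151, Mul(Add(-85, Add(-11, 0)), 316))) = Add(-3, Mul(151, Mul(Add(-85, -11), 316))) = Add(-3, Mul(151, Mul(-96, 316))) = Add(-3, Mul(151, -30336)) = Add(-3, -4580736) = -4580739)
Mul(-18770, Pow(g, -1)) = Mul(-18770, Pow(-4580739, -1)) = Mul(-18770, Rational(-1, 4580739)) = Rational(18770, 4580739)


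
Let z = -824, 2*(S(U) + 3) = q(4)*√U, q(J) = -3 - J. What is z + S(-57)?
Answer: -827 - 7*I*√57/2 ≈ -827.0 - 26.424*I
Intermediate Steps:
S(U) = -3 - 7*√U/2 (S(U) = -3 + ((-3 - 1*4)*√U)/2 = -3 + ((-3 - 4)*√U)/2 = -3 + (-7*√U)/2 = -3 - 7*√U/2)
z + S(-57) = -824 + (-3 - 7*I*√57/2) = -827 - 7*I*√57/2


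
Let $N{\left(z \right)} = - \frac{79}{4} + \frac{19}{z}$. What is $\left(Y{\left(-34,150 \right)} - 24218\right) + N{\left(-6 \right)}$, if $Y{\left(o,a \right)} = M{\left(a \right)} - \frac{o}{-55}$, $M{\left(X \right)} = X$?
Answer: $- \frac{15900413}{660} \approx -24092.0$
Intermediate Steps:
$N{\left(z \right)} = - \frac{79}{4} + \frac{19}{z}$ ($N{\left(z \right)} = \left(-79\right) \frac{1}{4} + \frac{19}{z} = - \frac{79}{4} + \frac{19}{z}$)
$Y{\left(o,a \right)} = a + \frac{o}{55}$ ($Y{\left(o,a \right)} = a - \frac{o}{-55} = a - o \left(- \frac{1}{55}\right) = a - - \frac{o}{55} = a + \frac{o}{55}$)
$\left(Y{\left(-34,150 \right)} - 24218\right) + N{\left(-6 \right)} = \left(\left(150 + \frac{1}{55} \left(-34\right)\right) - 24218\right) - \left(\frac{79}{4} - \frac{19}{-6}\right) = \left(\left(150 - \frac{34}{55}\right) - 24218\right) + \left(- \frac{79}{4} + 19 \left(- \frac{1}{6}\right)\right) = \left(\frac{8216}{55} - 24218\right) - \frac{275}{12} = - \frac{1323774}{55} - \frac{275}{12} = - \frac{15900413}{660}$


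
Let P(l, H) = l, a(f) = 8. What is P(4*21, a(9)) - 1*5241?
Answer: -5157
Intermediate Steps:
P(4*21, a(9)) - 1*5241 = 4*21 - 1*5241 = 84 - 5241 = -5157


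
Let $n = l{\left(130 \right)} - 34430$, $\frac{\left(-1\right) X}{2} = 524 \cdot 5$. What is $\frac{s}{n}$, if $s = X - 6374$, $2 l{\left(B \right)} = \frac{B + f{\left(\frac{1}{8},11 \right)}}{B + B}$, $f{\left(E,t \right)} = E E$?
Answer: $\frac{386513920}{1145822079} \approx 0.33732$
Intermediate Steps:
$f{\left(E,t \right)} = E^{2}$
$X = -5240$ ($X = - 2 \cdot 524 \cdot 5 = \left(-2\right) 2620 = -5240$)
$l{\left(B \right)} = \frac{\frac{1}{64} + B}{4 B}$ ($l{\left(B \right)} = \frac{\left(B + \left(\frac{1}{8}\right)^{2}\right) \frac{1}{B + B}}{2} = \frac{\left(B + \left(\frac{1}{8}\right)^{2}\right) \frac{1}{2 B}}{2} = \frac{\left(B + \frac{1}{64}\right) \frac{1}{2 B}}{2} = \frac{\left(\frac{1}{64} + B\right) \frac{1}{2 B}}{2} = \frac{\frac{1}{2} \frac{1}{B} \left(\frac{1}{64} + B\right)}{2} = \frac{\frac{1}{64} + B}{4 B}$)
$s = -11614$ ($s = -5240 - 6374 = -11614$)
$n = - \frac{1145822079}{33280}$ ($n = \frac{1 + 64 \cdot 130}{256 \cdot 130} - 34430 = \frac{1}{256} \cdot \frac{1}{130} \left(1 + 8320\right) - 34430 = \frac{1}{256} \cdot \frac{1}{130} \cdot 8321 - 34430 = \frac{8321}{33280} - 34430 = - \frac{1145822079}{33280} \approx -34430.0$)
$\frac{s}{n} = - \frac{11614}{- \frac{1145822079}{33280}} = \left(-11614\right) \left(- \frac{33280}{1145822079}\right) = \frac{386513920}{1145822079}$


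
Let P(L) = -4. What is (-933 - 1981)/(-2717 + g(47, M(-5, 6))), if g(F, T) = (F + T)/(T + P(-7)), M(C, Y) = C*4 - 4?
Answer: 81592/76099 ≈ 1.0722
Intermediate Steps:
M(C, Y) = -4 + 4*C (M(C, Y) = 4*C - 4 = -4 + 4*C)
g(F, T) = (F + T)/(-4 + T) (g(F, T) = (F + T)/(T - 4) = (F + T)/(-4 + T))
(-933 - 1981)/(-2717 + g(47, M(-5, 6))) = (-933 - 1981)/(-2717 + (47 + (-4 + 4*(-5)))/(-4 + (-4 + 4*(-5)))) = -2914/(-2717 + (47 + (-4 - 20))/(-4 + (-4 - 20))) = -2914/(-2717 + (47 - 24)/(-4 - 24)) = -2914/(-2717 + 23/(-28)) = -2914/(-2717 - 1/28*23) = -2914/(-2717 - 23/28) = -2914/(-76099/28) = -2914*(-28/76099) = 81592/76099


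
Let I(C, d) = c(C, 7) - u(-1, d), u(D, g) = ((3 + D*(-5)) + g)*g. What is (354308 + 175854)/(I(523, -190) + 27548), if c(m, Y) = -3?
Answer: -530162/7035 ≈ -75.361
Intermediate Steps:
u(D, g) = g*(3 + g - 5*D) (u(D, g) = ((3 - 5*D) + g)*g = (3 + g - 5*D)*g = g*(3 + g - 5*D))
I(C, d) = -3 - d*(8 + d) (I(C, d) = -3 - d*(3 + d - 5*(-1)) = -3 - d*(3 + d + 5) = -3 - d*(8 + d))
(354308 + 175854)/(I(523, -190) + 27548) = (354308 + 175854)/((-3 - 1*(-190)*(8 - 190)) + 27548) = 530162/((-3 - 1*(-190)*(-182)) + 27548) = 530162/((-3 - 34580) + 27548) = 530162/(-34583 + 27548) = 530162/(-7035) = 530162*(-1/7035) = -530162/7035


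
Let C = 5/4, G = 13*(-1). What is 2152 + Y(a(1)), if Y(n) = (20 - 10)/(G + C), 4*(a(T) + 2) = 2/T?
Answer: 101104/47 ≈ 2151.1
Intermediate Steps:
a(T) = -2 + 1/(2*T) (a(T) = -2 + (2/T)/4 = -2 + 1/(2*T))
G = -13
C = 5/4 (C = 5*(¼) = 5/4 ≈ 1.2500)
Y(n) = -40/47 (Y(n) = (20 - 10)/(-13 + 5/4) = 10/(-47/4) = 10*(-4/47) = -40/47)
2152 + Y(a(1)) = 2152 - 40/47 = 101104/47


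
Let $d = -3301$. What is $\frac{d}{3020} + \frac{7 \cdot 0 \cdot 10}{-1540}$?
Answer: $- \frac{3301}{3020} \approx -1.093$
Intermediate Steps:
$\frac{d}{3020} + \frac{7 \cdot 0 \cdot 10}{-1540} = - \frac{3301}{3020} + \frac{7 \cdot 0 \cdot 10}{-1540} = \left(-3301\right) \frac{1}{3020} + 0 \cdot 10 \left(- \frac{1}{1540}\right) = - \frac{3301}{3020} + 0 \left(- \frac{1}{1540}\right) = - \frac{3301}{3020} + 0 = - \frac{3301}{3020}$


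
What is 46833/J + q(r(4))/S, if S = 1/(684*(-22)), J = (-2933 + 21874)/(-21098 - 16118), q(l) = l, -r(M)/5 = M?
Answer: 3957546432/18941 ≈ 2.0894e+5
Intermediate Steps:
r(M) = -5*M
J = -18941/37216 (J = 18941/(-37216) = 18941*(-1/37216) = -18941/37216 ≈ -0.50895)
S = -1/15048 (S = 1/(-15048) = -1/15048 ≈ -6.6454e-5)
46833/J + q(r(4))/S = 46833/(-18941/37216) + (-5*4)/(-1/15048) = 46833*(-37216/18941) - 20*(-15048) = -1742936928/18941 + 300960 = 3957546432/18941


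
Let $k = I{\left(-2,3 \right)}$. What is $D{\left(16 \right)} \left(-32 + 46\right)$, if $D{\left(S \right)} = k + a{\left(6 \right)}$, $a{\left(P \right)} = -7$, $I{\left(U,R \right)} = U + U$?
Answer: $-154$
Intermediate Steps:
$I{\left(U,R \right)} = 2 U$
$k = -4$ ($k = 2 \left(-2\right) = -4$)
$D{\left(S \right)} = -11$ ($D{\left(S \right)} = -4 - 7 = -11$)
$D{\left(16 \right)} \left(-32 + 46\right) = - 11 \left(-32 + 46\right) = \left(-11\right) 14 = -154$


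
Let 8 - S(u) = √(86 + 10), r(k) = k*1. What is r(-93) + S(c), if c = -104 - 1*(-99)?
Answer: -85 - 4*√6 ≈ -94.798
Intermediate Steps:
c = -5 (c = -104 + 99 = -5)
r(k) = k
S(u) = 8 - 4*√6 (S(u) = 8 - √(86 + 10) = 8 - √96 = 8 - 4*√6)
r(-93) + S(c) = -93 + (8 - 4*√6) = -85 - 4*√6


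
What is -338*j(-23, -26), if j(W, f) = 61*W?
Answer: 474214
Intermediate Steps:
-338*j(-23, -26) = -20618*(-23) = -338*(-1403) = 474214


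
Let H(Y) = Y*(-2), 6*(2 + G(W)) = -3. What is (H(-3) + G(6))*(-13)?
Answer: -91/2 ≈ -45.500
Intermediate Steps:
G(W) = -5/2 (G(W) = -2 + (⅙)*(-3) = -2 - ½ = -5/2)
H(Y) = -2*Y
(H(-3) + G(6))*(-13) = (-2*(-3) - 5/2)*(-13) = (6 - 5/2)*(-13) = (7/2)*(-13) = -91/2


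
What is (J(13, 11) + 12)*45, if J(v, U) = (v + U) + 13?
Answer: 2205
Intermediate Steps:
J(v, U) = 13 + U + v (J(v, U) = (U + v) + 13 = 13 + U + v)
(J(13, 11) + 12)*45 = ((13 + 11 + 13) + 12)*45 = (37 + 12)*45 = 49*45 = 2205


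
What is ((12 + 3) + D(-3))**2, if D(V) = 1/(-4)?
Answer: 3481/16 ≈ 217.56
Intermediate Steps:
D(V) = -1/4
((12 + 3) + D(-3))**2 = ((12 + 3) - 1/4)**2 = (15 - 1/4)**2 = (59/4)**2 = 3481/16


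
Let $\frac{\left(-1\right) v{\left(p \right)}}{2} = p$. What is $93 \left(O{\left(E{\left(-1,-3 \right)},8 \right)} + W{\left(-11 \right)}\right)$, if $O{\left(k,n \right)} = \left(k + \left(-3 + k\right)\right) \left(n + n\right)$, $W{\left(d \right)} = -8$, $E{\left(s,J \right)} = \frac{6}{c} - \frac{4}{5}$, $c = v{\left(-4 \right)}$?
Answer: $- \frac{26784}{5} \approx -5356.8$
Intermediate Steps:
$v{\left(p \right)} = - 2 p$
$c = 8$ ($c = \left(-2\right) \left(-4\right) = 8$)
$E{\left(s,J \right)} = - \frac{1}{20}$ ($E{\left(s,J \right)} = \frac{6}{8} - \frac{4}{5} = 6 \cdot \frac{1}{8} - \frac{4}{5} = \frac{3}{4} - \frac{4}{5} = - \frac{1}{20}$)
$O{\left(k,n \right)} = 2 n \left(-3 + 2 k\right)$ ($O{\left(k,n \right)} = \left(-3 + 2 k\right) 2 n = 2 n \left(-3 + 2 k\right)$)
$93 \left(O{\left(E{\left(-1,-3 \right)},8 \right)} + W{\left(-11 \right)}\right) = 93 \left(2 \cdot 8 \left(-3 + 2 \left(- \frac{1}{20}\right)\right) - 8\right) = 93 \left(2 \cdot 8 \left(-3 - \frac{1}{10}\right) - 8\right) = 93 \left(2 \cdot 8 \left(- \frac{31}{10}\right) - 8\right) = 93 \left(- \frac{248}{5} - 8\right) = 93 \left(- \frac{288}{5}\right) = - \frac{26784}{5}$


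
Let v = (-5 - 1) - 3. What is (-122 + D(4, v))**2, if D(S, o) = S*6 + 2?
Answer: 9216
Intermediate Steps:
v = -9 (v = -6 - 3 = -9)
D(S, o) = 2 + 6*S (D(S, o) = 6*S + 2 = 2 + 6*S)
(-122 + D(4, v))**2 = (-122 + (2 + 6*4))**2 = (-122 + (2 + 24))**2 = (-122 + 26)**2 = (-96)**2 = 9216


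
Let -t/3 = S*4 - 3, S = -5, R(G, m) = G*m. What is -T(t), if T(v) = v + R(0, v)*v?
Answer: -69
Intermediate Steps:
t = 69 (t = -3*(-5*4 - 3) = -3*(-20 - 3) = -3*(-23) = 69)
T(v) = v (T(v) = v + (0*v)*v = v + 0*v = v + 0 = v)
-T(t) = -1*69 = -69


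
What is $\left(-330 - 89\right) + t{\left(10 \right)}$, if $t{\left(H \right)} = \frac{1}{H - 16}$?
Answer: $- \frac{2515}{6} \approx -419.17$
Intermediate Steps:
$t{\left(H \right)} = \frac{1}{-16 + H}$
$\left(-330 - 89\right) + t{\left(10 \right)} = \left(-330 - 89\right) + \frac{1}{-16 + 10} = -419 + \frac{1}{-6} = -419 - \frac{1}{6} = - \frac{2515}{6}$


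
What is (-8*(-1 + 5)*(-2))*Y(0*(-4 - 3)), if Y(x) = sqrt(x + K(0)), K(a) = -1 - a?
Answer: 64*I ≈ 64.0*I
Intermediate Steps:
Y(x) = sqrt(-1 + x) (Y(x) = sqrt(x + (-1 - 1*0)) = sqrt(x + (-1 + 0)) = sqrt(x - 1) = sqrt(-1 + x))
(-8*(-1 + 5)*(-2))*Y(0*(-4 - 3)) = (-8*(-1 + 5)*(-2))*sqrt(-1 + 0*(-4 - 3)) = (-8*4*(-2))*sqrt(-1 + 0*(-7)) = (-32*(-2))*sqrt(-1 + 0) = 64*sqrt(-1) = 64*I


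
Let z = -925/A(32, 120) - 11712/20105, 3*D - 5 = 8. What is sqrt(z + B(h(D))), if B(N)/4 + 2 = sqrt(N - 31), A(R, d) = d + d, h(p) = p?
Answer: sqrt(-723895865115 + 310434067200*I*sqrt(15))/241260 ≈ 2.416 + 4.2748*I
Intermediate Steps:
D = 13/3 (D = 5/3 + (1/3)*8 = 5/3 + 8/3 = 13/3 ≈ 4.3333)
A(R, d) = 2*d
z = -4281601/965040 (z = -925/(2*120) - 11712/20105 = -925/240 - 11712*1/20105 = -925*1/240 - 11712/20105 = -185/48 - 11712/20105 = -4281601/965040 ≈ -4.4367)
B(N) = -8 + 4*sqrt(-31 + N) (B(N) = -8 + 4*sqrt(N - 31) = -8 + 4*sqrt(-31 + N))
sqrt(z + B(h(D))) = sqrt(-4281601/965040 + (-8 + 4*sqrt(-31 + 13/3))) = sqrt(-4281601/965040 + (-8 + 4*sqrt(-80/3))) = sqrt(-4281601/965040 + (-8 + 4*(4*I*sqrt(15)/3))) = sqrt(-4281601/965040 + (-8 + 16*I*sqrt(15)/3)) = sqrt(-12001921/965040 + 16*I*sqrt(15)/3)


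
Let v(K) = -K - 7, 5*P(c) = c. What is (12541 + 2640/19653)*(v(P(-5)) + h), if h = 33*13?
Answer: 34752398733/6551 ≈ 5.3049e+6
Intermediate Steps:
P(c) = c/5
v(K) = -7 - K
h = 429
(12541 + 2640/19653)*(v(P(-5)) + h) = (12541 + 2640/19653)*((-7 - (-5)/5) + 429) = (12541 + 2640*(1/19653))*((-7 - 1*(-1)) + 429) = (12541 + 880/6551)*((-7 + 1) + 429) = 82156971*(-6 + 429)/6551 = (82156971/6551)*423 = 34752398733/6551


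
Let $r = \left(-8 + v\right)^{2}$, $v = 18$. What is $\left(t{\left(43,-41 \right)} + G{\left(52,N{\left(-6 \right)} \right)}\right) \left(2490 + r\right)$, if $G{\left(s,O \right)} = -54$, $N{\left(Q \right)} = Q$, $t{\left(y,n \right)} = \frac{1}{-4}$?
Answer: $- \frac{281015}{2} \approx -1.4051 \cdot 10^{5}$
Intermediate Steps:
$t{\left(y,n \right)} = - \frac{1}{4}$
$r = 100$ ($r = \left(-8 + 18\right)^{2} = 10^{2} = 100$)
$\left(t{\left(43,-41 \right)} + G{\left(52,N{\left(-6 \right)} \right)}\right) \left(2490 + r\right) = \left(- \frac{1}{4} - 54\right) \left(2490 + 100\right) = \left(- \frac{217}{4}\right) 2590 = - \frac{281015}{2}$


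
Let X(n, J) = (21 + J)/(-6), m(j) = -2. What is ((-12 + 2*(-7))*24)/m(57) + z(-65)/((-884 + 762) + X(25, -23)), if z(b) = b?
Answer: 22815/73 ≈ 312.53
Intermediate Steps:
X(n, J) = -7/2 - J/6 (X(n, J) = (21 + J)*(-⅙) = -7/2 - J/6)
((-12 + 2*(-7))*24)/m(57) + z(-65)/((-884 + 762) + X(25, -23)) = ((-12 + 2*(-7))*24)/(-2) - 65/((-884 + 762) + (-7/2 - ⅙*(-23))) = ((-12 - 14)*24)*(-½) - 65/(-122 + (-7/2 + 23/6)) = -26*24*(-½) - 65/(-122 + ⅓) = -624*(-½) - 65/(-365/3) = 312 - 65*(-3/365) = 312 + 39/73 = 22815/73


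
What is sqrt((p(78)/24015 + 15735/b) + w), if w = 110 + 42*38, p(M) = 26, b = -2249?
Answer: sqrt(4956083990150144865)/54009735 ≈ 41.219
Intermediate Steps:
w = 1706 (w = 110 + 1596 = 1706)
sqrt((p(78)/24015 + 15735/b) + w) = sqrt((26/24015 + 15735/(-2249)) + 1706) = sqrt((26*(1/24015) + 15735*(-1/2249)) + 1706) = sqrt((26/24015 - 15735/2249) + 1706) = sqrt(-377817551/54009735 + 1706) = sqrt(91762790359/54009735) = sqrt(4956083990150144865)/54009735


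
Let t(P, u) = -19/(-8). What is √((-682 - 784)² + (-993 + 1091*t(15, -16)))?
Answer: √34412066/4 ≈ 1466.5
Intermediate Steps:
t(P, u) = 19/8 (t(P, u) = -19*(-⅛) = 19/8)
√((-682 - 784)² + (-993 + 1091*t(15, -16))) = √((-682 - 784)² + (-993 + 1091*(19/8))) = √((-1466)² + (-993 + 20729/8)) = √(2149156 + 12785/8) = √(17206033/8) = √34412066/4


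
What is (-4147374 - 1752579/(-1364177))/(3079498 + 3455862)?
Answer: -5657750468619/8915387798720 ≈ -0.63461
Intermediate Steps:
(-4147374 - 1752579/(-1364177))/(3079498 + 3455862) = (-4147374 - 1752579*(-1/1364177))/6535360 = (-4147374 + 1752579/1364177)*(1/6535360) = -5657750468619/1364177*1/6535360 = -5657750468619/8915387798720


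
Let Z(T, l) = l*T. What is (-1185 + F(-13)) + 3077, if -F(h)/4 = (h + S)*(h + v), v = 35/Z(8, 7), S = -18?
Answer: 715/2 ≈ 357.50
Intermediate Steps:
Z(T, l) = T*l
v = 5/8 (v = 35/((8*7)) = 35/56 = 35*(1/56) = 5/8 ≈ 0.62500)
F(h) = -4*(-18 + h)*(5/8 + h) (F(h) = -4*(h - 18)*(h + 5/8) = -4*(-18 + h)*(5/8 + h))
(-1185 + F(-13)) + 3077 = (-1185 + (45 - 4*(-13)**2 + (139/2)*(-13))) + 3077 = (-1185 + (45 - 4*169 - 1807/2)) + 3077 = (-1185 + (45 - 676 - 1807/2)) + 3077 = (-1185 - 3069/2) + 3077 = -5439/2 + 3077 = 715/2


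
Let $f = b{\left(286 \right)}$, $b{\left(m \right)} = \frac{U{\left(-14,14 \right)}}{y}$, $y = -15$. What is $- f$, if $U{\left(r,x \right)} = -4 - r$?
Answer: $\frac{2}{3} \approx 0.66667$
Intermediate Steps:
$b{\left(m \right)} = - \frac{2}{3}$ ($b{\left(m \right)} = \frac{-4 - -14}{-15} = \left(-4 + 14\right) \left(- \frac{1}{15}\right) = 10 \left(- \frac{1}{15}\right) = - \frac{2}{3}$)
$f = - \frac{2}{3} \approx -0.66667$
$- f = \left(-1\right) \left(- \frac{2}{3}\right) = \frac{2}{3}$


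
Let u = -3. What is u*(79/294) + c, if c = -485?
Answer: -47609/98 ≈ -485.81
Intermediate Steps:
u*(79/294) + c = -237/294 - 485 = -3*79/294 - 485 = -79/98 - 485 = -47609/98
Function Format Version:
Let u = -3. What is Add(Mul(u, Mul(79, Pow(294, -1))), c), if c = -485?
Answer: Rational(-47609, 98) ≈ -485.81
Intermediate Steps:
Add(Mul(u, Mul(79, Pow(294, -1))), c) = Add(Mul(-3, Mul(79, Pow(294, -1))), -485) = Add(Mul(-3, Mul(79, Rational(1, 294))), -485) = Add(Mul(-3, Rational(79, 294)), -485) = Add(Rational(-79, 98), -485) = Rational(-47609, 98)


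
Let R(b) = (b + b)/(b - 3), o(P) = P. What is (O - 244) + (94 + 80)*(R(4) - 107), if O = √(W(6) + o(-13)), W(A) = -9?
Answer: -17470 + I*√22 ≈ -17470.0 + 4.6904*I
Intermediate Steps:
R(b) = 2*b/(-3 + b) (R(b) = (2*b)/(-3 + b) = 2*b/(-3 + b))
O = I*√22 (O = √(-9 - 13) = √(-22) = I*√22 ≈ 4.6904*I)
(O - 244) + (94 + 80)*(R(4) - 107) = (I*√22 - 244) + (94 + 80)*(2*4/(-3 + 4) - 107) = (-244 + I*√22) + 174*(2*4/1 - 107) = (-244 + I*√22) + 174*(2*4*1 - 107) = (-244 + I*√22) + 174*(8 - 107) = (-244 + I*√22) + 174*(-99) = (-244 + I*√22) - 17226 = -17470 + I*√22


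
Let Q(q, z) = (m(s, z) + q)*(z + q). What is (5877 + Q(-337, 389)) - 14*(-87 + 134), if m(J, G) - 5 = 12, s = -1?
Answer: -11421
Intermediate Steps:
m(J, G) = 17 (m(J, G) = 5 + 12 = 17)
Q(q, z) = (17 + q)*(q + z) (Q(q, z) = (17 + q)*(z + q) = (17 + q)*(q + z))
(5877 + Q(-337, 389)) - 14*(-87 + 134) = (5877 + ((-337)² + 17*(-337) + 17*389 - 337*389)) - 14*(-87 + 134) = (5877 + (113569 - 5729 + 6613 - 131093)) - 14*47 = (5877 - 16640) - 658 = -10763 - 658 = -11421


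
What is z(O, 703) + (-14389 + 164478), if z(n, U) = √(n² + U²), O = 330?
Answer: 150089 + √603109 ≈ 1.5087e+5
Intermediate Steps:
z(n, U) = √(U² + n²)
z(O, 703) + (-14389 + 164478) = √(703² + 330²) + (-14389 + 164478) = √(494209 + 108900) + 150089 = √603109 + 150089 = 150089 + √603109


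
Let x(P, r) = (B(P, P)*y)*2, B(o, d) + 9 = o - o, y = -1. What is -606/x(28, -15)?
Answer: -101/3 ≈ -33.667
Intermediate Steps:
B(o, d) = -9 (B(o, d) = -9 + (o - o) = -9 + 0 = -9)
x(P, r) = 18 (x(P, r) = -9*(-1)*2 = 9*2 = 18)
-606/x(28, -15) = -606/18 = -606*1/18 = -101/3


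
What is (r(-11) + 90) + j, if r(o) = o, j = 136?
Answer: 215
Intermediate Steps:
(r(-11) + 90) + j = (-11 + 90) + 136 = 79 + 136 = 215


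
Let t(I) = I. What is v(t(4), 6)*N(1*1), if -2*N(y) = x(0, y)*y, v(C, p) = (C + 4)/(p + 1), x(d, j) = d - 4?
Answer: 16/7 ≈ 2.2857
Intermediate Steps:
x(d, j) = -4 + d
v(C, p) = (4 + C)/(1 + p)
N(y) = 2*y (N(y) = -(-4 + 0)*y/2 = -(-2)*y = 2*y)
v(t(4), 6)*N(1*1) = ((4 + 4)/(1 + 6))*(2*(1*1)) = (8/7)*(2*1) = ((1/7)*8)*2 = (8/7)*2 = 16/7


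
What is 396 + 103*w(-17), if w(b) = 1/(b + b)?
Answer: 13361/34 ≈ 392.97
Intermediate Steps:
w(b) = 1/(2*b)
396 + 103*w(-17) = 396 + 103*((1/2)/(-17)) = 396 + 103*((1/2)*(-1/17)) = 396 + 103*(-1/34) = 396 - 103/34 = 13361/34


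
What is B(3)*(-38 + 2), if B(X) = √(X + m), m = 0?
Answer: -36*√3 ≈ -62.354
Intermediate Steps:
B(X) = √X (B(X) = √(X + 0) = √X)
B(3)*(-38 + 2) = √3*(-38 + 2) = √3*(-36) = -36*√3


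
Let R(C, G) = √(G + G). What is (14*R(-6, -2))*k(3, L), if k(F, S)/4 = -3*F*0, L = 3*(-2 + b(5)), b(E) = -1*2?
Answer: 0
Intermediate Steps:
R(C, G) = √2*√G (R(C, G) = √(2*G) = √2*√G)
b(E) = -2
L = -12 (L = 3*(-2 - 2) = 3*(-4) = -12)
k(F, S) = 0 (k(F, S) = 4*(-3*F*0) = 4*0 = 0)
(14*R(-6, -2))*k(3, L) = (14*(√2*√(-2)))*0 = (14*(√2*(I*√2)))*0 = (14*(2*I))*0 = (28*I)*0 = 0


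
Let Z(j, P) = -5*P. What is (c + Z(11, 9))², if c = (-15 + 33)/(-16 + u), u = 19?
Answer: 1521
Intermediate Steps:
c = 6 (c = (-15 + 33)/(-16 + 19) = 18/3 = 18*(⅓) = 6)
(c + Z(11, 9))² = (6 - 5*9)² = (6 - 45)² = (-39)² = 1521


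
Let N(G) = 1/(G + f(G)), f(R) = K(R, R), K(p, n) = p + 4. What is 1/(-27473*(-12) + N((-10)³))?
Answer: 1996/658033295 ≈ 3.0333e-6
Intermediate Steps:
K(p, n) = 4 + p
f(R) = 4 + R
N(G) = 1/(4 + 2*G) (N(G) = 1/(G + (4 + G)) = 1/(4 + 2*G))
1/(-27473*(-12) + N((-10)³)) = 1/(-27473*(-12) + 1/(2*(2 + (-10)³))) = 1/(329676 + 1/(2*(2 - 1000))) = 1/(329676 + (½)/(-998)) = 1/(329676 + (½)*(-1/998)) = 1/(329676 - 1/1996) = 1/(658033295/1996) = 1996/658033295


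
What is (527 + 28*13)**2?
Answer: 793881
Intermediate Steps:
(527 + 28*13)**2 = (527 + 364)**2 = 891**2 = 793881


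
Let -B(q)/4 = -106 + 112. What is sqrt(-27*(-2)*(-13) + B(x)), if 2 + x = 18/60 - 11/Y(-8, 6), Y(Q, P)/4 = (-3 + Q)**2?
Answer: 11*I*sqrt(6) ≈ 26.944*I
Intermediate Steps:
Y(Q, P) = 4*(-3 + Q)**2
x = -379/220 (x = -2 + (18/60 - 11*1/(4*(-3 - 8)**2)) = -2 + (18*(1/60) - 11/(4*(-11)**2)) = -2 + (3/10 - 11/(4*121)) = -2 + (3/10 - 11/484) = -2 + (3/10 - 11*1/484) = -2 + (3/10 - 1/44) = -2 + 61/220 = -379/220 ≈ -1.7227)
B(q) = -24 (B(q) = -4*(-106 + 112) = -4*6 = -24)
sqrt(-27*(-2)*(-13) + B(x)) = sqrt(-27*(-2)*(-13) - 24) = sqrt(54*(-13) - 24) = sqrt(-702 - 24) = sqrt(-726) = 11*I*sqrt(6)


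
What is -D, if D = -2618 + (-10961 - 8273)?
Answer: 21852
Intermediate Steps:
D = -21852 (D = -2618 - 19234 = -21852)
-D = -1*(-21852) = 21852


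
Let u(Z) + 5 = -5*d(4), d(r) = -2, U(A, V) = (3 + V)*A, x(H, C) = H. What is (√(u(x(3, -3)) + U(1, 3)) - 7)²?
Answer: (7 - √11)² ≈ 13.567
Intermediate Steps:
U(A, V) = A*(3 + V)
u(Z) = 5 (u(Z) = -5 - 5*(-2) = -5 + 10 = 5)
(√(u(x(3, -3)) + U(1, 3)) - 7)² = (√(5 + 1*(3 + 3)) - 7)² = (√(5 + 1*6) - 7)² = (√(5 + 6) - 7)² = (√11 - 7)² = (-7 + √11)²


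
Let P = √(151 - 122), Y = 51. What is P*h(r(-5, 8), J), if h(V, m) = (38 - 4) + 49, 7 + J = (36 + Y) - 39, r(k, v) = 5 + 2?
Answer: 83*√29 ≈ 446.97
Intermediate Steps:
r(k, v) = 7
P = √29 ≈ 5.3852
J = 41 (J = -7 + ((36 + 51) - 39) = -7 + (87 - 39) = -7 + 48 = 41)
h(V, m) = 83 (h(V, m) = 34 + 49 = 83)
P*h(r(-5, 8), J) = √29*83 = 83*√29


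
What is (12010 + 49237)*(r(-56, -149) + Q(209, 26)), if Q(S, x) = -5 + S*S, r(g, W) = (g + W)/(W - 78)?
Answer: 607242997279/227 ≈ 2.6751e+9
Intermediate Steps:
r(g, W) = (W + g)/(-78 + W)
Q(S, x) = -5 + S²
(12010 + 49237)*(r(-56, -149) + Q(209, 26)) = (12010 + 49237)*((-149 - 56)/(-78 - 149) + (-5 + 209²)) = 61247*(-205/(-227) + (-5 + 43681)) = 61247*(-1/227*(-205) + 43676) = 61247*(205/227 + 43676) = 61247*(9914657/227) = 607242997279/227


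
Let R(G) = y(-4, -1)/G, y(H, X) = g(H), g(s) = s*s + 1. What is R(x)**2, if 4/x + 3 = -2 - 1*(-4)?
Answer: 289/16 ≈ 18.063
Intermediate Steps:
g(s) = 1 + s**2 (g(s) = s**2 + 1 = 1 + s**2)
y(H, X) = 1 + H**2
x = -4 (x = 4/(-3 + (-2 - 1*(-4))) = 4/(-3 + (-2 + 4)) = 4/(-3 + 2) = 4/(-1) = 4*(-1) = -4)
R(G) = 17/G (R(G) = (1 + (-4)**2)/G = (1 + 16)/G = 17/G)
R(x)**2 = (17/(-4))**2 = (17*(-1/4))**2 = (-17/4)**2 = 289/16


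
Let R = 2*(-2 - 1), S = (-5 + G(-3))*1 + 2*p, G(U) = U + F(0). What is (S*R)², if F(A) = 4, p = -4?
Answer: 5184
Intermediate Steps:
G(U) = 4 + U (G(U) = U + 4 = 4 + U)
S = -12 (S = (-5 + (4 - 3))*1 + 2*(-4) = (-5 + 1)*1 - 8 = -4*1 - 8 = -4 - 8 = -12)
R = -6 (R = 2*(-3) = -6)
(S*R)² = (-12*(-6))² = 72² = 5184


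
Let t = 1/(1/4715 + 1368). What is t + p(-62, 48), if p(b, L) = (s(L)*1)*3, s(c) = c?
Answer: 928822139/6450121 ≈ 144.00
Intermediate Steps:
p(b, L) = 3*L (p(b, L) = (L*1)*3 = L*3 = 3*L)
t = 4715/6450121 (t = 1/(1/4715 + 1368) = 1/(6450121/4715) = 4715/6450121 ≈ 0.00073099)
t + p(-62, 48) = 4715/6450121 + 3*48 = 4715/6450121 + 144 = 928822139/6450121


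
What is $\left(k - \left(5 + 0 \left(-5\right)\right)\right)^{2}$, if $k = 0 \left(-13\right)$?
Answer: $25$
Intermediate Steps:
$k = 0$
$\left(k - \left(5 + 0 \left(-5\right)\right)\right)^{2} = \left(0 - \left(5 + 0 \left(-5\right)\right)\right)^{2} = \left(0 - 5\right)^{2} = \left(-5\right)^{2} = 25$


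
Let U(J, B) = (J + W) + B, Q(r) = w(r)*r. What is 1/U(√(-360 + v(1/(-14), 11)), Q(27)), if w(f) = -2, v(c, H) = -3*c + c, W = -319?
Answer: -2611/976422 - I*√17633/976422 ≈ -0.002674 - 0.000136*I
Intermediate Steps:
v(c, H) = -2*c
Q(r) = -2*r
U(J, B) = -319 + B + J (U(J, B) = (J - 319) + B = (-319 + J) + B = -319 + B + J)
1/U(√(-360 + v(1/(-14), 11)), Q(27)) = 1/(-319 - 2*27 + √(-360 - 2/(-14))) = 1/(-319 - 54 + √(-360 - 2*(-1/14))) = 1/(-319 - 54 + √(-360 + ⅐)) = 1/(-319 - 54 + √(-2519/7)) = 1/(-319 - 54 + I*√17633/7) = 1/(-373 + I*√17633/7)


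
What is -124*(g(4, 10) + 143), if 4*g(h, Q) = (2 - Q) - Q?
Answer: -17174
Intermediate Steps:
g(h, Q) = 1/2 - Q/2 (g(h, Q) = ((2 - Q) - Q)/4 = (2 - 2*Q)/4 = 1/2 - Q/2)
-124*(g(4, 10) + 143) = -124*((1/2 - 1/2*10) + 143) = -124*((1/2 - 5) + 143) = -124*(-9/2 + 143) = -124*277/2 = -17174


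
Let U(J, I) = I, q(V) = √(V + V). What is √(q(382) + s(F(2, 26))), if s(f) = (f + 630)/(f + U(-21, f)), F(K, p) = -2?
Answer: √(-157 + 2*√191) ≈ 11.374*I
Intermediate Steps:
q(V) = √2*√V (q(V) = √(2*V) = √2*√V)
s(f) = (630 + f)/(2*f) (s(f) = (f + 630)/(f + f) = (630 + f)/((2*f)) = (630 + f)*(1/(2*f)) = (630 + f)/(2*f))
√(q(382) + s(F(2, 26))) = √(√2*√382 + (½)*(630 - 2)/(-2)) = √(2*√191 + (½)*(-½)*628) = √(2*√191 - 157) = √(-157 + 2*√191)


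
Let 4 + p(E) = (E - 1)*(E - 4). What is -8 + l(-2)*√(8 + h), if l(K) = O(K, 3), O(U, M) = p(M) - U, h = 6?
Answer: -8 - 4*√14 ≈ -22.967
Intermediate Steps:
p(E) = -4 + (-1 + E)*(-4 + E) (p(E) = -4 + (E - 1)*(E - 4) = -4 + (-1 + E)*(-4 + E))
O(U, M) = -U + M*(-5 + M) (O(U, M) = M*(-5 + M) - U = -U + M*(-5 + M))
l(K) = -6 - K (l(K) = -K + 3*(-5 + 3) = -K + 3*(-2) = -K - 6 = -6 - K)
-8 + l(-2)*√(8 + h) = -8 + (-6 - 1*(-2))*√(8 + 6) = -8 + (-6 + 2)*√14 = -8 - 4*√14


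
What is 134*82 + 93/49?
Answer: 538505/49 ≈ 10990.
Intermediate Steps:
134*82 + 93/49 = 10988 + 93*(1/49) = 10988 + 93/49 = 538505/49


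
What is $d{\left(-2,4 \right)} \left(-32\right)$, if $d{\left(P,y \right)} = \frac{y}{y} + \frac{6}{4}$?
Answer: $-80$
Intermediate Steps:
$d{\left(P,y \right)} = \frac{5}{2}$ ($d{\left(P,y \right)} = 1 + 6 \cdot \frac{1}{4} = 1 + \frac{3}{2} = \frac{5}{2}$)
$d{\left(-2,4 \right)} \left(-32\right) = \frac{5}{2} \left(-32\right) = -80$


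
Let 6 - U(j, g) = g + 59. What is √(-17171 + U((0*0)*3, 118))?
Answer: I*√17342 ≈ 131.69*I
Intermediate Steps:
U(j, g) = -53 - g (U(j, g) = 6 - (g + 59) = 6 - (59 + g) = 6 + (-59 - g) = -53 - g)
√(-17171 + U((0*0)*3, 118)) = √(-17171 + (-53 - 1*118)) = √(-17171 + (-53 - 118)) = √(-17171 - 171) = √(-17342) = I*√17342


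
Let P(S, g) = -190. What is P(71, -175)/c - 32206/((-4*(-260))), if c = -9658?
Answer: -77711987/2511080 ≈ -30.948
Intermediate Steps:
P(71, -175)/c - 32206/((-4*(-260))) = -190/(-9658) - 32206/((-4*(-260))) = -190*(-1/9658) - 32206/1040 = 95/4829 - 32206*1/1040 = 95/4829 - 16103/520 = -77711987/2511080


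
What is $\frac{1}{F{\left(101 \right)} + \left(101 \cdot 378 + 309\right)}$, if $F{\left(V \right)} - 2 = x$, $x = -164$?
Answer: $\frac{1}{38325} \approx 2.6093 \cdot 10^{-5}$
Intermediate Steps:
$F{\left(V \right)} = -162$ ($F{\left(V \right)} = 2 - 164 = -162$)
$\frac{1}{F{\left(101 \right)} + \left(101 \cdot 378 + 309\right)} = \frac{1}{-162 + \left(101 \cdot 378 + 309\right)} = \frac{1}{-162 + \left(38178 + 309\right)} = \frac{1}{-162 + 38487} = \frac{1}{38325}$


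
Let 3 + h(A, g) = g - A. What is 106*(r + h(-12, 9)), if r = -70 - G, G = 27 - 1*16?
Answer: -6678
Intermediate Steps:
h(A, g) = -3 + g - A (h(A, g) = -3 + (g - A) = -3 + g - A)
G = 11 (G = 27 - 16 = 11)
r = -81 (r = -70 - 1*11 = -70 - 11 = -81)
106*(r + h(-12, 9)) = 106*(-81 + (-3 + 9 - 1*(-12))) = 106*(-81 + (-3 + 9 + 12)) = 106*(-81 + 18) = 106*(-63) = -6678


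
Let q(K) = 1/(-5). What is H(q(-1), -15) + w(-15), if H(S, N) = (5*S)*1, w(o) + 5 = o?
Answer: -21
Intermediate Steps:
w(o) = -5 + o
q(K) = -1/5
H(S, N) = 5*S
H(q(-1), -15) + w(-15) = 5*(-1/5) + (-5 - 15) = -1 - 20 = -21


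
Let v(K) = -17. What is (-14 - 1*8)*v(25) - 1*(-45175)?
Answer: 45549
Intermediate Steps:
(-14 - 1*8)*v(25) - 1*(-45175) = (-14 - 1*8)*(-17) - 1*(-45175) = (-14 - 8)*(-17) + 45175 = -22*(-17) + 45175 = 374 + 45175 = 45549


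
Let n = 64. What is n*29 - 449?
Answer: 1407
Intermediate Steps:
n*29 - 449 = 64*29 - 449 = 1856 - 449 = 1407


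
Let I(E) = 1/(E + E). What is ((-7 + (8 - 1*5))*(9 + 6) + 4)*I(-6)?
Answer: 14/3 ≈ 4.6667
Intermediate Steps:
I(E) = 1/(2*E)
((-7 + (8 - 1*5))*(9 + 6) + 4)*I(-6) = ((-7 + (8 - 1*5))*(9 + 6) + 4)*((1/2)/(-6)) = ((-7 + (8 - 5))*15 + 4)*((1/2)*(-1/6)) = ((-7 + 3)*15 + 4)*(-1/12) = (-4*15 + 4)*(-1/12) = (-60 + 4)*(-1/12) = -56*(-1/12) = 14/3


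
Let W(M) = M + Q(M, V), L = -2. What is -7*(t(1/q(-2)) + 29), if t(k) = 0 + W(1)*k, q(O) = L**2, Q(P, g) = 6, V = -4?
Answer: -861/4 ≈ -215.25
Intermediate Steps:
q(O) = 4 (q(O) = (-2)**2 = 4)
W(M) = 6 + M (W(M) = M + 6 = 6 + M)
t(k) = 7*k (t(k) = 0 + (6 + 1)*k = 0 + 7*k = 7*k)
-7*(t(1/q(-2)) + 29) = -7*(7*(1/4) + 29) = -7*(7/4 + 29) = -7*123/4 = -861/4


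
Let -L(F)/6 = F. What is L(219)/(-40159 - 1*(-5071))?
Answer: 219/5848 ≈ 0.037449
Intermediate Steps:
L(F) = -6*F
L(219)/(-40159 - 1*(-5071)) = (-6*219)/(-40159 - 1*(-5071)) = -1314/(-40159 + 5071) = -1314/(-35088) = -1314*(-1/35088) = 219/5848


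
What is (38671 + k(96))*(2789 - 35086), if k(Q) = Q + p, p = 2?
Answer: -1252122393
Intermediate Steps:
k(Q) = 2 + Q (k(Q) = Q + 2 = 2 + Q)
(38671 + k(96))*(2789 - 35086) = (38671 + (2 + 96))*(2789 - 35086) = (38671 + 98)*(-32297) = 38769*(-32297) = -1252122393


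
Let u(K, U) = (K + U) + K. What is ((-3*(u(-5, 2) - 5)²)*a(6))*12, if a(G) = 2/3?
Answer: -4056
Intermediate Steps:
a(G) = ⅔ (a(G) = 2*(⅓) = ⅔)
u(K, U) = U + 2*K
((-3*(u(-5, 2) - 5)²)*a(6))*12 = (-3*((2 + 2*(-5)) - 5)²*(⅔))*12 = (-3*((2 - 10) - 5)²*(⅔))*12 = (-3*(-8 - 5)²*(⅔))*12 = (-3*(-13)²*(⅔))*12 = (-3*169*(⅔))*12 = -507*⅔*12 = -338*12 = -4056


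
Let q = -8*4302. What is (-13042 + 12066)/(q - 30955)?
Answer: 976/65371 ≈ 0.014930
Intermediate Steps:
q = -34416
(-13042 + 12066)/(q - 30955) = (-13042 + 12066)/(-34416 - 30955) = -976/(-65371) = -976*(-1/65371) = 976/65371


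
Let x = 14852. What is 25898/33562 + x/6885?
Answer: 338385277/115537185 ≈ 2.9288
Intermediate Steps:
25898/33562 + x/6885 = 25898/33562 + 14852/6885 = 25898*(1/33562) + 14852*(1/6885) = 12949/16781 + 14852/6885 = 338385277/115537185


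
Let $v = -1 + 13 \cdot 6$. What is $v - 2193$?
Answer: $-2116$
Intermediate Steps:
$v = 77$ ($v = -1 + 78 = 77$)
$v - 2193 = 77 - 2193 = -2116$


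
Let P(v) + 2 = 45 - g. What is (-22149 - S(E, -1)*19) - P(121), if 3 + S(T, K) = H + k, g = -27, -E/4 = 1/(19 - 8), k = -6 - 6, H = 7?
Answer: -22067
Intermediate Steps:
k = -12
E = -4/11 (E = -4/(19 - 8) = -4/11 ≈ -0.36364)
P(v) = 70 (P(v) = -2 + (45 - 1*(-27)) = -2 + (45 + 27) = -2 + 72 = 70)
S(T, K) = -8 (S(T, K) = -3 + (7 - 12) = -3 - 5 = -8)
(-22149 - S(E, -1)*19) - P(121) = (-22149 - (-8)*19) - 1*70 = (-22149 - 1*(-152)) - 70 = (-22149 + 152) - 70 = -21997 - 70 = -22067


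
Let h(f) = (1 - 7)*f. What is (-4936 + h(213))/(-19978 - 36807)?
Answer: 6214/56785 ≈ 0.10943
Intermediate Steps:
h(f) = -6*f
(-4936 + h(213))/(-19978 - 36807) = (-4936 - 6*213)/(-19978 - 36807) = (-4936 - 1278)/(-56785) = -6214*(-1/56785) = 6214/56785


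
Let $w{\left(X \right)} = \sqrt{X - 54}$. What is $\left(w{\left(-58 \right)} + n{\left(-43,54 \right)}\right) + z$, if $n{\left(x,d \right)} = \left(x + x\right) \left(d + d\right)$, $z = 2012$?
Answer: $-7276 + 4 i \sqrt{7} \approx -7276.0 + 10.583 i$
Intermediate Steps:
$n{\left(x,d \right)} = 4 d x$ ($n{\left(x,d \right)} = 2 x 2 d = 4 d x$)
$w{\left(X \right)} = \sqrt{-54 + X}$
$\left(w{\left(-58 \right)} + n{\left(-43,54 \right)}\right) + z = \left(\sqrt{-54 - 58} + 4 \cdot 54 \left(-43\right)\right) + 2012 = \left(\sqrt{-112} - 9288\right) + 2012 = \left(4 i \sqrt{7} - 9288\right) + 2012 = \left(-9288 + 4 i \sqrt{7}\right) + 2012 = -7276 + 4 i \sqrt{7}$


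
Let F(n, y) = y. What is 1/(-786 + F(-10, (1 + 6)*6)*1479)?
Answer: 1/61332 ≈ 1.6305e-5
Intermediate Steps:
1/(-786 + F(-10, (1 + 6)*6)*1479) = 1/(-786 + ((1 + 6)*6)*1479) = 1/(-786 + (7*6)*1479) = 1/(-786 + 42*1479) = 1/(-786 + 62118) = 1/61332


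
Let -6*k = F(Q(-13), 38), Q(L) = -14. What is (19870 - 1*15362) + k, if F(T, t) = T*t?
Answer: 13790/3 ≈ 4596.7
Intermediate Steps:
k = 266/3 (k = -(-7)*38/3 = -⅙*(-532) = 266/3 ≈ 88.667)
(19870 - 1*15362) + k = (19870 - 1*15362) + 266/3 = (19870 - 15362) + 266/3 = 4508 + 266/3 = 13790/3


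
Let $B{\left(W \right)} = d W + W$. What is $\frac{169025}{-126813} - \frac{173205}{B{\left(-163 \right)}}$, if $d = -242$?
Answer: $- \frac{28604454740}{4981595079} \approx -5.742$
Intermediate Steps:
$B{\left(W \right)} = - 241 W$ ($B{\left(W \right)} = - 242 W + W = - 241 W$)
$\frac{169025}{-126813} - \frac{173205}{B{\left(-163 \right)}} = \frac{169025}{-126813} - \frac{173205}{\left(-241\right) \left(-163\right)} = 169025 \left(- \frac{1}{126813}\right) - \frac{173205}{39283} = - \frac{169025}{126813} - \frac{173205}{39283} = - \frac{28604454740}{4981595079}$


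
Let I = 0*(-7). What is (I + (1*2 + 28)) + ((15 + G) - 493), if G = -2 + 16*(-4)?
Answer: -514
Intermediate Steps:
G = -66 (G = -2 - 64 = -66)
I = 0
(I + (1*2 + 28)) + ((15 + G) - 493) = (0 + (1*2 + 28)) + ((15 - 66) - 493) = (0 + (2 + 28)) + (-51 - 493) = (0 + 30) - 544 = 30 - 544 = -514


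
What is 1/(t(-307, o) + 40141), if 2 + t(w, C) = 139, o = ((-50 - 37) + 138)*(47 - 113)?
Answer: 1/40278 ≈ 2.4827e-5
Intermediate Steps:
o = -3366 (o = (-87 + 138)*(-66) = 51*(-66) = -3366)
t(w, C) = 137 (t(w, C) = -2 + 139 = 137)
1/(t(-307, o) + 40141) = 1/(137 + 40141) = 1/40278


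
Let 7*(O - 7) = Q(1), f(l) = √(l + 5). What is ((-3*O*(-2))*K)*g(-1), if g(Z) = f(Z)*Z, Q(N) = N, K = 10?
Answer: -6000/7 ≈ -857.14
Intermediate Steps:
f(l) = √(5 + l)
O = 50/7 (O = 7 + (⅐)*1 = 7 + ⅐ = 50/7 ≈ 7.1429)
g(Z) = Z*√(5 + Z) (g(Z) = √(5 + Z)*Z = Z*√(5 + Z))
((-3*O*(-2))*K)*g(-1) = ((-3*50/7*(-2))*10)*(-√(5 - 1)) = (-150/7*(-2)*10)*(-√4) = ((300/7)*10)*(-1*2) = (3000/7)*(-2) = -6000/7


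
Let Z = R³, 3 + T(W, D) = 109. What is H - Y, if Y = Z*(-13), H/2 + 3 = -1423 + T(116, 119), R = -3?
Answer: -2991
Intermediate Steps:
T(W, D) = 106 (T(W, D) = -3 + 109 = 106)
Z = -27 (Z = (-3)³ = -27)
H = -2640 (H = -6 + 2*(-1423 + 106) = -6 + 2*(-1317) = -6 - 2634 = -2640)
Y = 351 (Y = -27*(-13) = 351)
H - Y = -2640 - 1*351 = -2640 - 351 = -2991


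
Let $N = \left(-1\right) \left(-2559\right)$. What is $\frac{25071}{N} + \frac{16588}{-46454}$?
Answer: $\frac{187033257}{19812631} \approx 9.4401$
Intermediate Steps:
$N = 2559$
$\frac{25071}{N} + \frac{16588}{-46454} = \frac{25071}{2559} + \frac{16588}{-46454} = 25071 \cdot \frac{1}{2559} + 16588 \left(- \frac{1}{46454}\right) = \frac{8357}{853} - \frac{8294}{23227} = \frac{187033257}{19812631}$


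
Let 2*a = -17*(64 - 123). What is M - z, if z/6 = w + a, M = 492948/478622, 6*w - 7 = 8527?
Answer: -2762120399/239311 ≈ -11542.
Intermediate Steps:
w = 4267/3 (w = 7/6 + (⅙)*8527 = 7/6 + 8527/6 = 4267/3 ≈ 1422.3)
a = 1003/2 (a = (-17*(64 - 123))/2 = (-17*(-59))/2 = (½)*1003 = 1003/2 ≈ 501.50)
M = 246474/239311 (M = 492948*(1/478622) = 246474/239311 ≈ 1.0299)
z = 11543 (z = 6*(4267/3 + 1003/2) = 6*(11543/6) = 11543)
M - z = 246474/239311 - 1*11543 = 246474/239311 - 11543 = -2762120399/239311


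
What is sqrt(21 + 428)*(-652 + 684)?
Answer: 32*sqrt(449) ≈ 678.07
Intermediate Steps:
sqrt(21 + 428)*(-652 + 684) = sqrt(449)*32 = 32*sqrt(449)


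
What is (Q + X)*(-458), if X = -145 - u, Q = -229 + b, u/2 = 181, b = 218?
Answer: 237244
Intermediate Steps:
u = 362 (u = 2*181 = 362)
Q = -11 (Q = -229 + 218 = -11)
X = -507 (X = -145 - 1*362 = -145 - 362 = -507)
(Q + X)*(-458) = (-11 - 507)*(-458) = -518*(-458) = 237244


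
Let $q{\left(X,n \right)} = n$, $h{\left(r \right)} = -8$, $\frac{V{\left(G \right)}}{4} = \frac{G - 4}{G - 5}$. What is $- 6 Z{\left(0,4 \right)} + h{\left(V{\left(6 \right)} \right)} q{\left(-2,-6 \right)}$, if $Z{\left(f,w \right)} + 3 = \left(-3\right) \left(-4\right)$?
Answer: $-6$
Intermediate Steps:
$V{\left(G \right)} = \frac{4 \left(-4 + G\right)}{-5 + G}$ ($V{\left(G \right)} = 4 \frac{G - 4}{G - 5} = 4 \frac{-4 + G}{-5 + G} = \frac{4 \left(-4 + G\right)}{-5 + G}$)
$Z{\left(f,w \right)} = 9$ ($Z{\left(f,w \right)} = -3 - -12 = -3 + 12 = 9$)
$- 6 Z{\left(0,4 \right)} + h{\left(V{\left(6 \right)} \right)} q{\left(-2,-6 \right)} = \left(-6\right) 9 - -48 = -54 + 48 = -6$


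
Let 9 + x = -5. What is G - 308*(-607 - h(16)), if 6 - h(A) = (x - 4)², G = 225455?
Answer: 314467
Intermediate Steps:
x = -14 (x = -9 - 5 = -14)
h(A) = -318 (h(A) = 6 - (-14 - 4)² = 6 - 1*(-18)² = 6 - 1*324 = 6 - 324 = -318)
G - 308*(-607 - h(16)) = 225455 - 308*(-607 - 1*(-318)) = 225455 - 308*(-607 + 318) = 225455 - 308*(-289) = 225455 + 89012 = 314467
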